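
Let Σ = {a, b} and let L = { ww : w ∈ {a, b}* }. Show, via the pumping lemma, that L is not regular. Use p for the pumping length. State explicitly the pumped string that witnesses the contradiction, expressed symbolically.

a^{p+k} b^p a^p b^p

Assume L is regular. Let p be the pumping length given by the pumping lemma.
Take w = a^p b^p a^p b^p = uu where u = a^pb^p; then w ∈ L and |w| = 4p ≥ p.
The pumping lemma gives a decomposition w = xyz where |xy| ≤ p and y is nonempty.
Since the first p symbols of w are all a's and |xy| ≤ p, y lies entirely in the leading a-block: y = a^k for some k with 1 ≤ k ≤ p.
Pump with i = 2: xy^2z = a^{p+k} b^p a^p b^p, of length 4p+k. Suppose this equals vv. The string starts with a and ends with b, so v does too; thus the boundary between the two copies of v is a b→a transition. There is exactly one such transition, at position 2p+k, so |v| = 2p+k and |vv| = 4p+2k ≠ 4p+k since k ≥ 1. So xy^2z ∉ L.
Contradiction. Therefore L is not regular.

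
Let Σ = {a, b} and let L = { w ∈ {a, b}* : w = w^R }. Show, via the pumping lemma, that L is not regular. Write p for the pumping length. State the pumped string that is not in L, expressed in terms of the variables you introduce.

Assume L is regular. Let p be the pumping length given by the pumping lemma.
Take w = a^p b a^p, a palindrome of length 2p+1 ≥ p.
Write w = xyz as guaranteed by the lemma, with |xy| ≤ p and |y| ≥ 1.
The first p characters of w are a's, so xy (and hence y) consists only of a's. Write y = a^k, 1 ≤ k ≤ p.
Pump with i = 2: xy^2z = a^{p+k} b a^p. Its reverse is a^p b a^{p+k}, which differs from xy^2z since k ≥ 1. So xy^2z is not a palindrome and xy^2z ∉ L.
This is a contradiction; hence L is not regular.

a^{p+k} b a^p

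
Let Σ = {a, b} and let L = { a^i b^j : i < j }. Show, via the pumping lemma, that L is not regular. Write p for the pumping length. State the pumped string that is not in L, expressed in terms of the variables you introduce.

Toward a contradiction, assume L is regular with pumping length p.
Choose w = a^p b^{p+1} ∈ L, with |w| = 2p+1 ≥ p.
Write w = xyz as guaranteed by the lemma, with |xy| ≤ p and |y| > 0.
Because |xy| ≤ p and w begins with p copies of a, we have y = a^k with 1 ≤ k ≤ p.
Consider xy^2z = a^{p+k} b^{p+1}. Since k ≥ 1, the a-count p+k is at least p+1, so i < j fails; thus xy^2z ∉ L.
This is a contradiction; hence L is not regular.

a^{p+k} b^{p+1}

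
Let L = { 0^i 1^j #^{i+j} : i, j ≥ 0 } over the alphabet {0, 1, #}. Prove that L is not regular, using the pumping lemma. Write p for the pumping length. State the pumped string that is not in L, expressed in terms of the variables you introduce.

Suppose for contradiction that L is regular, and let p be the pumping length.
Take w = 0^p 1^p #^{2p} ∈ L (with i=j=p, i+j=2p), |w| = 4p ≥ p.
By the pumping lemma, w = xyz with |xy| ≤ p and |y| > 0.
Since the first p symbols of w are all 0's and |xy| ≤ p, y lies entirely in the leading 0-block: y = 0^k for some k with 1 ≤ k ≤ p.
Consider xy^2z = 0^{p+k} 1^p #^{2p}. Now the 0- and 1-counts sum to 2p+k, but the #-count is 2p ≠ 2p+k. So xy^2z ∉ L.
This is a contradiction; hence L is not regular.

0^{p+k} 1^p #^{2p}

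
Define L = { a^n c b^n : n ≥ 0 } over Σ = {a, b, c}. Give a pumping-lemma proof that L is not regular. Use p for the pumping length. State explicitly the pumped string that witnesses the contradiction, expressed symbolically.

Assume L is regular. Let p be the pumping length given by the pumping lemma.
Take w = a^p c b^p ∈ L with |w| = 2p+1 ≥ p.
Write w = xyz as guaranteed by the lemma, with |xy| ≤ p and |y| ≥ 1.
Since the first p symbols of w are all a's and |xy| ≤ p, y lies entirely in the leading a-block: y = a^k for some k with 1 ≤ k ≤ p.
Pump with i = 2: xy^2z = a^{p+k} c b^p, which would require p+k = p. But k ≥ 1, so xy^2z ∉ L.
This contradicts the pumping lemma, so L is not regular.

a^{p+k} c b^p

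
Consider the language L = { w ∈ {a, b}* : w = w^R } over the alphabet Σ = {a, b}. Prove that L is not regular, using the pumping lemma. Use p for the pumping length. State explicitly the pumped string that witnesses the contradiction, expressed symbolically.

a^{p+k} b a^p

Assume L is regular; let p be its pumping constant.
Take w = a^p b a^p, a palindrome of length 2p+1 ≥ p.
Write w = xyz as guaranteed by the lemma, with |xy| ≤ p and |y| ≥ 1.
Since the first p symbols of w are all a's and |xy| ≤ p, y lies entirely in the leading a-block: y = a^k for some k with 1 ≤ k ≤ p.
Pump with i = 2: xy^2z = a^{p+k} b a^p. Its reverse is a^p b a^{p+k}, which differs from xy^2z since k ≥ 1. So xy^2z is not a palindrome and xy^2z ∉ L.
Contradiction. Therefore L is not regular.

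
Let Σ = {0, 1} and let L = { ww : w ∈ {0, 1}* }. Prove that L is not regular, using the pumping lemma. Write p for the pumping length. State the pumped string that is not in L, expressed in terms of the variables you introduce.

Toward a contradiction, assume L is regular with pumping length p.
Take w = 0^p 1^p 0^p 1^p = uu where u = 0^p1^p; then w ∈ L and |w| = 4p ≥ p.
By the pumping lemma, w = xyz with |xy| ≤ p and |y| ≥ 1.
The first p characters of w are 0's, so xy (and hence y) consists only of 0's. Write y = 0^k, 1 ≤ k ≤ p.
Pump with i = 2: xy^2z = 0^{p+k} 1^p 0^p 1^p, of length 4p+k. Suppose this equals vv. The string starts with 0 and ends with 1, so v does too; thus the boundary between the two copies of v is a 1→0 transition. There is exactly one such transition, at position 2p+k, so |v| = 2p+k and |vv| = 4p+2k ≠ 4p+k since k ≥ 1. So xy^2z ∉ L.
This is a contradiction; hence L is not regular.

0^{p+k} 1^p 0^p 1^p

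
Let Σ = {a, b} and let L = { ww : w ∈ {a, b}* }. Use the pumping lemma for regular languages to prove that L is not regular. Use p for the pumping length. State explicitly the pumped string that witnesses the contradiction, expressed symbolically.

a^{p+k} b^p a^p b^p

Assume L is regular; let p be its pumping constant.
Take w = a^p b^p a^p b^p = uu where u = a^pb^p; then w ∈ L and |w| = 4p ≥ p.
The pumping lemma gives a decomposition w = xyz where |xy| ≤ p and |y| > 0.
Because |xy| ≤ p and w begins with p copies of a, we have y = a^k with 1 ≤ k ≤ p.
Pump with i = 2: xy^2z = a^{p+k} b^p a^p b^p, of length 4p+k. Suppose this equals vv. The string starts with a and ends with b, so v does too; thus the boundary between the two copies of v is a b→a transition. There is exactly one such transition, at position 2p+k, so |v| = 2p+k and |vv| = 4p+2k ≠ 4p+k since k ≥ 1. So xy^2z ∉ L.
This is a contradiction; hence L is not regular.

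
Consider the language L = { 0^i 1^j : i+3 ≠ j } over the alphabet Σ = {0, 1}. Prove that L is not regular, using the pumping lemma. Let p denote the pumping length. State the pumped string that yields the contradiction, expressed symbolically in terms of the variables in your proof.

Suppose for contradiction that L is regular, and let p be the pumping length.
Choose w = 0^p 1^{p+p!+3}. Since p ≠ (p+p!+3)-3 = p+p!, w ∈ L; and |w| ≥ p.
Write w = xyz as guaranteed by the lemma, with |xy| ≤ p and y is nonempty.
The first p characters of w are 0's, so xy (and hence y) consists only of 0's. Write y = 0^k, 1 ≤ k ≤ p.
Since 1 ≤ k ≤ p, k divides p!; set t = 1 + p!/k. Then xy^t z has p + (p!/k)·k = p + p! copies of 0. Now the 0-count is p+p! and (1-count)-3 = (p+p!+3)-3 = p+p!, so i+3 ≠ j fails. So xy^t z = 0^{p+p!} 1^{p+p!+3} ∉ L.
This is a contradiction; hence L is not regular.

0^{p+p!} 1^{p+p!+3}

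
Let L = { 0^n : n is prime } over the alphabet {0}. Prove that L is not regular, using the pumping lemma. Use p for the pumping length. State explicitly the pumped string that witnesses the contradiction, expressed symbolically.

Assume L is regular; let p be its pumping constant.
Let q be a prime with q ≥ p+2 (infinitely many primes exist), and take w = 0^q ∈ L with |w| = q ≥ p.
Write w = xyz as guaranteed by the lemma, with |xy| ≤ p and |y| > 0.
Then y = 0^k for some k with 1 ≤ k ≤ p.
Since 1 ≤ k ≤ p, |xz| = q-k. Pump with i = q+1: |xy^{q+1}z| = (q-k)+(q+1)k = q+qk = q(1+k), which is composite (both factors ≥ 2). So xy^{q+1}z = 0^{q(1+k)} ∉ L.
This is a contradiction; hence L is not regular.

0^{q(1+k)}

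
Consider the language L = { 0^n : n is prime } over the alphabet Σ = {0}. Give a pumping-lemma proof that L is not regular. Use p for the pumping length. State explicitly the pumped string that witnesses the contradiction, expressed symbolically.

Toward a contradiction, assume L is regular with pumping length p.
Let q be a prime with q ≥ p+2 (infinitely many primes exist), and take w = 0^q ∈ L with |w| = q ≥ p.
Write w = xyz as guaranteed by the lemma, with |xy| ≤ p and y is nonempty.
Then y = 0^k for some k with 1 ≤ k ≤ p.
Since 1 ≤ k ≤ p, |xz| = q-k. Pump with i = q+1: |xy^{q+1}z| = (q-k)+(q+1)k = q+qk = q(1+k), which is composite (both factors ≥ 2). So xy^{q+1}z = 0^{q(1+k)} ∉ L.
This is a contradiction; hence L is not regular.

0^{q(1+k)}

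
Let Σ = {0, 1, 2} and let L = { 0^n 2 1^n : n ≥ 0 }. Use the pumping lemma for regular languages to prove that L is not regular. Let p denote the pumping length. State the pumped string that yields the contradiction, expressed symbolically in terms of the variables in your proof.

0^{p+k} 2 1^p

Assume L is regular. Let p be the pumping length given by the pumping lemma.
Take w = 0^p 2 1^p ∈ L with |w| = 2p+1 ≥ p.
The pumping lemma gives a decomposition w = xyz where |xy| ≤ p and |y| > 0.
Because |xy| ≤ p and w begins with p copies of 0, we have y = 0^k with 1 ≤ k ≤ p.
Pump with i = 2: xy^2z = 0^{p+k} 2 1^p, which would require p+k = p. But k ≥ 1, so xy^2z ∉ L.
This contradicts the pumping lemma, so L is not regular.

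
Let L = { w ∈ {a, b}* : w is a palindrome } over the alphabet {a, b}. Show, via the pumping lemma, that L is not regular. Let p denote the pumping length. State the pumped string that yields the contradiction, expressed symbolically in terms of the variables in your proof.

a^{p+k} b a^p

Assume L is regular. Let p be the pumping length given by the pumping lemma.
Take w = a^p b a^p, a palindrome of length 2p+1 ≥ p.
The pumping lemma gives a decomposition w = xyz where |xy| ≤ p and |y| ≥ 1.
Because |xy| ≤ p and w begins with p copies of a, we have y = a^k with 1 ≤ k ≤ p.
Pump with i = 2: xy^2z = a^{p+k} b a^p. Its reverse is a^p b a^{p+k}, which differs from xy^2z since k ≥ 1. So xy^2z is not a palindrome and xy^2z ∉ L.
Contradiction. Therefore L is not regular.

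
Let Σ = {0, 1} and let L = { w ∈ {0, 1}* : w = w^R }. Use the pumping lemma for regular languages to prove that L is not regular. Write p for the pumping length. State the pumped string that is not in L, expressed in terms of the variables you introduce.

0^{p+k} 1 0^p

Toward a contradiction, assume L is regular with pumping length p.
Take w = 0^p 1 0^p, a palindrome of length 2p+1 ≥ p.
Write w = xyz as guaranteed by the lemma, with |xy| ≤ p and y is nonempty.
Since the first p symbols of w are all 0's and |xy| ≤ p, y lies entirely in the leading 0-block: y = 0^k for some k with 1 ≤ k ≤ p.
Pump with i = 2: xy^2z = 0^{p+k} 1 0^p. Its reverse is 0^p 1 0^{p+k}, which differs from xy^2z since k ≥ 1. So xy^2z is not a palindrome and xy^2z ∉ L.
Contradiction. Therefore L is not regular.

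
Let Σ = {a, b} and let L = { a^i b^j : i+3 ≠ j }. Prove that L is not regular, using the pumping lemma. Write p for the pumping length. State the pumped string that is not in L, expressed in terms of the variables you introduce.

Toward a contradiction, assume L is regular with pumping length p.
Choose w = a^p b^{p+p!+3}. Since p ≠ (p+p!+3)-3 = p+p!, w ∈ L; and |w| ≥ p.
Write w = xyz as guaranteed by the lemma, with |xy| ≤ p and |y| > 0.
Since the first p symbols of w are all a's and |xy| ≤ p, y lies entirely in the leading a-block: y = a^k for some k with 1 ≤ k ≤ p.
Since 1 ≤ k ≤ p, k divides p!; set t = 1 + p!/k. Then xy^t z has p + (p!/k)·k = p + p! copies of a. Now the a-count is p+p! and (b-count)-3 = (p+p!+3)-3 = p+p!, so i+3 ≠ j fails. So xy^t z = a^{p+p!} b^{p+p!+3} ∉ L.
This contradicts the pumping lemma, so L is not regular.

a^{p+p!} b^{p+p!+3}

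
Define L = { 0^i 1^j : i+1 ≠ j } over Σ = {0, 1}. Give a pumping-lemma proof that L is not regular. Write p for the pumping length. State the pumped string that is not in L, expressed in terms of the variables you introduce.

0^{p+p!} 1^{p+p!+1}

Assume L is regular. Let p be the pumping length given by the pumping lemma.
Choose w = 0^p 1^{p+p!+1}. Since p ≠ (p+p!+1)-1 = p+p!, w ∈ L; and |w| ≥ p.
Write w = xyz as guaranteed by the lemma, with |xy| ≤ p and |y| > 0.
Since the first p symbols of w are all 0's and |xy| ≤ p, y lies entirely in the leading 0-block: y = 0^k for some k with 1 ≤ k ≤ p.
Since 1 ≤ k ≤ p, k divides p!; set t = 1 + p!/k. Then xy^t z has p + (p!/k)·k = p + p! copies of 0. Now the 0-count is p+p! and (1-count)-1 = (p+p!+1)-1 = p+p!, so i+1 ≠ j fails. So xy^t z = 0^{p+p!} 1^{p+p!+1} ∉ L.
This contradicts the pumping lemma, so L is not regular.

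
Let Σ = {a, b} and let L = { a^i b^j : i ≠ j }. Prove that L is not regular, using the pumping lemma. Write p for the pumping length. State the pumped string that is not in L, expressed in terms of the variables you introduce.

Suppose for contradiction that L is regular, and let p be the pumping length.
Choose w = a^p b^{p+p!}. Since p ≠ p+p!, w ∈ L; and |w| ≥ p.
The pumping lemma gives a decomposition w = xyz where |xy| ≤ p and y is nonempty.
Since the first p symbols of w are all a's and |xy| ≤ p, y lies entirely in the leading a-block: y = a^k for some k with 1 ≤ k ≤ p.
Since 1 ≤ k ≤ p, k divides p!; set t = 1 + p!/k. Then xy^t z has p + (p!/k)·k = p + p! copies of a. Now the a-count equals the b-count, so i ≠ j fails. So xy^t z = a^{p+p!} b^{p+p!} ∉ L.
Contradiction. Therefore L is not regular.

a^{p+p!} b^{p+p!}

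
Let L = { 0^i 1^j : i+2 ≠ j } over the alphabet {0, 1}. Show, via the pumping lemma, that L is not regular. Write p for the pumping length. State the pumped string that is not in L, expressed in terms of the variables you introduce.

Assume L is regular; let p be its pumping constant.
Choose w = 0^p 1^{p+p!+2}. Since p ≠ (p+p!+2)-2 = p+p!, w ∈ L; and |w| ≥ p.
By the pumping lemma, w = xyz with |xy| ≤ p and |y| > 0.
Since the first p symbols of w are all 0's and |xy| ≤ p, y lies entirely in the leading 0-block: y = 0^k for some k with 1 ≤ k ≤ p.
Since 1 ≤ k ≤ p, k divides p!; set t = 1 + p!/k. Then xy^t z has p + (p!/k)·k = p + p! copies of 0. Now the 0-count is p+p! and (1-count)-2 = (p+p!+2)-2 = p+p!, so i+2 ≠ j fails. So xy^t z = 0^{p+p!} 1^{p+p!+2} ∉ L.
Contradiction. Therefore L is not regular.

0^{p+p!} 1^{p+p!+2}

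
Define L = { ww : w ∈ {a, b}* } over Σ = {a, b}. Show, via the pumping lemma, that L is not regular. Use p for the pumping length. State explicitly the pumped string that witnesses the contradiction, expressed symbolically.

Toward a contradiction, assume L is regular with pumping length p.
Take w = a^p b^p a^p b^p = uu where u = a^pb^p; then w ∈ L and |w| = 4p ≥ p.
The pumping lemma gives a decomposition w = xyz where |xy| ≤ p and |y| > 0.
Since the first p symbols of w are all a's and |xy| ≤ p, y lies entirely in the leading a-block: y = a^k for some k with 1 ≤ k ≤ p.
Pump with i = 2: xy^2z = a^{p+k} b^p a^p b^p, of length 4p+k. Suppose this equals vv. The string starts with a and ends with b, so v does too; thus the boundary between the two copies of v is a b→a transition. There is exactly one such transition, at position 2p+k, so |v| = 2p+k and |vv| = 4p+2k ≠ 4p+k since k ≥ 1. So xy^2z ∉ L.
This contradicts the pumping lemma, so L is not regular.

a^{p+k} b^p a^p b^p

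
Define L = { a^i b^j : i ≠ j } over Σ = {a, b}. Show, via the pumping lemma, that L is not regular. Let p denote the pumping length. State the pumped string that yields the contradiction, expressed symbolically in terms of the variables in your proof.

Suppose for contradiction that L is regular, and let p be the pumping length.
Choose w = a^p b^{p+p!}. Since p ≠ p+p!, w ∈ L; and |w| ≥ p.
By the pumping lemma, w = xyz with |xy| ≤ p and |y| > 0.
Since the first p symbols of w are all a's and |xy| ≤ p, y lies entirely in the leading a-block: y = a^k for some k with 1 ≤ k ≤ p.
Since 1 ≤ k ≤ p, k divides p!; set t = 1 + p!/k. Then xy^t z has p + (p!/k)·k = p + p! copies of a. Now the a-count equals the b-count, so i ≠ j fails. So xy^t z = a^{p+p!} b^{p+p!} ∉ L.
Contradiction. Therefore L is not regular.

a^{p+p!} b^{p+p!}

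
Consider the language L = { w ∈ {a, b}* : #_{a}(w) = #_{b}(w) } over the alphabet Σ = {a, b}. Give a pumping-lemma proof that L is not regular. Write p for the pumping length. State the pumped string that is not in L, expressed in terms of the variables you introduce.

a^{p+k} b^p

Toward a contradiction, assume L is regular with pumping length p.
Choose w = a^p b^p ∈ L with |w| = 2p ≥ p.
The pumping lemma gives a decomposition w = xyz where |xy| ≤ p and y is nonempty.
Since the first p symbols of w are all a's and |xy| ≤ p, y lies entirely in the leading a-block: y = a^k for some k with 1 ≤ k ≤ p.
Pump with i = 2: xy^2z = a^{p+k} b^p has p+k occurrences of a but only p of b. Since k ≥ 1 the counts differ, so xy^2z ∉ L.
Contradiction. Therefore L is not regular.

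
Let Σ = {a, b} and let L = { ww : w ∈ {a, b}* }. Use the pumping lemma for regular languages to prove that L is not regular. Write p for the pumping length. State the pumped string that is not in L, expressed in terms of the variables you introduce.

a^{p+k} b^p a^p b^p

Suppose for contradiction that L is regular, and let p be the pumping length.
Take w = a^p b^p a^p b^p = uu where u = a^pb^p; then w ∈ L and |w| = 4p ≥ p.
By the pumping lemma, w = xyz with |xy| ≤ p and |y| ≥ 1.
The first p characters of w are a's, so xy (and hence y) consists only of a's. Write y = a^k, 1 ≤ k ≤ p.
Pump with i = 2: xy^2z = a^{p+k} b^p a^p b^p, of length 4p+k. Suppose this equals vv. The string starts with a and ends with b, so v does too; thus the boundary between the two copies of v is a b→a transition. There is exactly one such transition, at position 2p+k, so |v| = 2p+k and |vv| = 4p+2k ≠ 4p+k since k ≥ 1. So xy^2z ∉ L.
This contradicts the pumping lemma, so L is not regular.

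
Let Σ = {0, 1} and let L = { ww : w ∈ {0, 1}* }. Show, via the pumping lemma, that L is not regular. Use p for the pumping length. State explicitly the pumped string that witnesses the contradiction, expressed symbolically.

0^{p+k} 1^p 0^p 1^p

Suppose for contradiction that L is regular, and let p be the pumping length.
Take w = 0^p 1^p 0^p 1^p = uu where u = 0^p1^p; then w ∈ L and |w| = 4p ≥ p.
Write w = xyz as guaranteed by the lemma, with |xy| ≤ p and |y| ≥ 1.
Because |xy| ≤ p and w begins with p copies of 0, we have y = 0^k with 1 ≤ k ≤ p.
Pump with i = 2: xy^2z = 0^{p+k} 1^p 0^p 1^p, of length 4p+k. Suppose this equals vv. The string starts with 0 and ends with 1, so v does too; thus the boundary between the two copies of v is a 1→0 transition. There is exactly one such transition, at position 2p+k, so |v| = 2p+k and |vv| = 4p+2k ≠ 4p+k since k ≥ 1. So xy^2z ∉ L.
This is a contradiction; hence L is not regular.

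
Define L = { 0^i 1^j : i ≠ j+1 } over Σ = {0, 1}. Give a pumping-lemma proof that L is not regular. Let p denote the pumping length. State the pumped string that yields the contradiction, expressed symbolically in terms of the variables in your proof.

Suppose for contradiction that L is regular, and let p be the pumping length.
Choose w = 0^p 1^{p+p!-1}. Since p ≠ (p+p!-1)+1 = p+p!, w ∈ L; and |w| ≥ p.
The pumping lemma gives a decomposition w = xyz where |xy| ≤ p and |y| > 0.
Since the first p symbols of w are all 0's and |xy| ≤ p, y lies entirely in the leading 0-block: y = 0^k for some k with 1 ≤ k ≤ p.
Since 1 ≤ k ≤ p, k divides p!; set t = 1 + p!/k. Then xy^t z has p + (p!/k)·k = p + p! copies of 0. Now the 0-count is p+p! and (1-count)+1 = (p+p!-1)+1 = p+p!, so i ≠ j+1 fails. So xy^t z = 0^{p+p!} 1^{p+p!-1} ∉ L.
Contradiction. Therefore L is not regular.

0^{p+p!} 1^{p+p!-1}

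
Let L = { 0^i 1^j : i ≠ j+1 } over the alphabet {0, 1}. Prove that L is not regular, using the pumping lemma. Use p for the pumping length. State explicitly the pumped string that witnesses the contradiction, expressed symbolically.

Assume L is regular. Let p be the pumping length given by the pumping lemma.
Choose w = 0^p 1^{p+p!-1}. Since p ≠ (p+p!-1)+1 = p+p!, w ∈ L; and |w| ≥ p.
The pumping lemma gives a decomposition w = xyz where |xy| ≤ p and |y| > 0.
Because |xy| ≤ p and w begins with p copies of 0, we have y = 0^k with 1 ≤ k ≤ p.
Since 1 ≤ k ≤ p, k divides p!; set t = 1 + p!/k. Then xy^t z has p + (p!/k)·k = p + p! copies of 0. Now the 0-count is p+p! and (1-count)+1 = (p+p!-1)+1 = p+p!, so i ≠ j+1 fails. So xy^t z = 0^{p+p!} 1^{p+p!-1} ∉ L.
This contradicts the pumping lemma, so L is not regular.

0^{p+p!} 1^{p+p!-1}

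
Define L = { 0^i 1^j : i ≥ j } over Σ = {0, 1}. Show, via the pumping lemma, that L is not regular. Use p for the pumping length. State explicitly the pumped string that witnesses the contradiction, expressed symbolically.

0^{p-k} 1^p

Toward a contradiction, assume L is regular with pumping length p.
Choose w = 0^p 1^p ∈ L, with |w| = 2p ≥ p.
Write w = xyz as guaranteed by the lemma, with |xy| ≤ p and |y| > 0.
Since the first p symbols of w are all 0's and |xy| ≤ p, y lies entirely in the leading 0-block: y = 0^k for some k with 1 ≤ k ≤ p.
Consider xy^0z = xz = 0^{p-k} 1^p. Since k ≥ 1, the 0-count p-k is less than p, so i ≥ j fails; thus xz ∉ L.
This contradicts the pumping lemma, so L is not regular.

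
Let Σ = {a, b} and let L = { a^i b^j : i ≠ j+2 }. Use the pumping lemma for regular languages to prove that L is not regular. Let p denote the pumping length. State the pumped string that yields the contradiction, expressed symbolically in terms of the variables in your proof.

Assume L is regular. Let p be the pumping length given by the pumping lemma.
Choose w = a^p b^{p+p!-2}. Since p ≠ (p+p!-2)+2 = p+p!, w ∈ L; and |w| ≥ p.
Write w = xyz as guaranteed by the lemma, with |xy| ≤ p and |y| ≥ 1.
The first p characters of w are a's, so xy (and hence y) consists only of a's. Write y = a^k, 1 ≤ k ≤ p.
Since 1 ≤ k ≤ p, k divides p!; set t = 1 + p!/k. Then xy^t z has p + (p!/k)·k = p + p! copies of a. Now the a-count is p+p! and (b-count)+2 = (p+p!-2)+2 = p+p!, so i ≠ j+2 fails. So xy^t z = a^{p+p!} b^{p+p!-2} ∉ L.
This is a contradiction; hence L is not regular.

a^{p+p!} b^{p+p!-2}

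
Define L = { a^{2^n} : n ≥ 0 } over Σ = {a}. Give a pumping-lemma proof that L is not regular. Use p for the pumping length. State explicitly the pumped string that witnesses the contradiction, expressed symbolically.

a^{2^p+k}

Toward a contradiction, assume L is regular with pumping length p.
Take w = a^{2^p} ∈ L with |w| = 2^p ≥ p.
Write w = xyz as guaranteed by the lemma, with |xy| ≤ p and y is nonempty.
Then y = a^k for some k with 1 ≤ k ≤ p.
Pump with i = 2: xy^2z = a^{2^p+k}. Since 1 ≤ k ≤ p < 2^p, we have 2^p < 2^p+k < 2^{p+1}, so 2^p+k is not a power of 2. So xy^2z ∉ L.
This contradicts the pumping lemma, so L is not regular.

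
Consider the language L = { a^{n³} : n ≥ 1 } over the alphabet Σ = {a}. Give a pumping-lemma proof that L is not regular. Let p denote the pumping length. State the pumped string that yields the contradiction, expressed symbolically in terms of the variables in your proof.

Suppose for contradiction that L is regular, and let p be the pumping length.
Take w = a^{p³} ∈ L with |w| = p³ ≥ p.
The pumping lemma gives a decomposition w = xyz where |xy| ≤ p and y is nonempty.
Then y = a^k for some k with 1 ≤ k ≤ p.
Pump with i = 2: xy^2z = a^{p³+k}. Since 1 ≤ k ≤ p, p³ < p³+k ≤ p³+p < p³+3p²+3p+1 = (p+1)³, so p³+k is not a perfect cube. So xy^2z ∉ L.
Contradiction. Therefore L is not regular.

a^{p³+k}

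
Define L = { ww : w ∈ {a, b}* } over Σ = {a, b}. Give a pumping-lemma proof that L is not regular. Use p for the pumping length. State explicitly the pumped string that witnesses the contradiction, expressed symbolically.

Assume L is regular. Let p be the pumping length given by the pumping lemma.
Take w = a^p b^p a^p b^p = uu where u = a^pb^p; then w ∈ L and |w| = 4p ≥ p.
Write w = xyz as guaranteed by the lemma, with |xy| ≤ p and y is nonempty.
The first p characters of w are a's, so xy (and hence y) consists only of a's. Write y = a^k, 1 ≤ k ≤ p.
Pump with i = 2: xy^2z = a^{p+k} b^p a^p b^p, of length 4p+k. Suppose this equals vv. The string starts with a and ends with b, so v does too; thus the boundary between the two copies of v is a b→a transition. There is exactly one such transition, at position 2p+k, so |v| = 2p+k and |vv| = 4p+2k ≠ 4p+k since k ≥ 1. So xy^2z ∉ L.
This is a contradiction; hence L is not regular.

a^{p+k} b^p a^p b^p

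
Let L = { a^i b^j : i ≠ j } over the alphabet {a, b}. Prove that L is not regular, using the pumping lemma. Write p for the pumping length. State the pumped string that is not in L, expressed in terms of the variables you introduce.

a^{p+p!} b^{p+p!}

Toward a contradiction, assume L is regular with pumping length p.
Choose w = a^p b^{p+p!}. Since p ≠ p+p!, w ∈ L; and |w| ≥ p.
By the pumping lemma, w = xyz with |xy| ≤ p and y is nonempty.
The first p characters of w are a's, so xy (and hence y) consists only of a's. Write y = a^k, 1 ≤ k ≤ p.
Since 1 ≤ k ≤ p, k divides p!; set t = 1 + p!/k. Then xy^t z has p + (p!/k)·k = p + p! copies of a. Now the a-count equals the b-count, so i ≠ j fails. So xy^t z = a^{p+p!} b^{p+p!} ∉ L.
This is a contradiction; hence L is not regular.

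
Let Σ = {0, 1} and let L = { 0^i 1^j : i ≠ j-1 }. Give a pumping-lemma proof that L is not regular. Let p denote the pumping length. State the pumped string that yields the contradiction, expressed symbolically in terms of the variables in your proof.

Toward a contradiction, assume L is regular with pumping length p.
Choose w = 0^p 1^{p+p!+1}. Since p ≠ (p+p!+1)-1 = p+p!, w ∈ L; and |w| ≥ p.
The pumping lemma gives a decomposition w = xyz where |xy| ≤ p and |y| > 0.
Since the first p symbols of w are all 0's and |xy| ≤ p, y lies entirely in the leading 0-block: y = 0^k for some k with 1 ≤ k ≤ p.
Since 1 ≤ k ≤ p, k divides p!; set t = 1 + p!/k. Then xy^t z has p + (p!/k)·k = p + p! copies of 0. Now the 0-count is p+p! and (1-count)-1 = (p+p!+1)-1 = p+p!, so i ≠ j-1 fails. So xy^t z = 0^{p+p!} 1^{p+p!+1} ∉ L.
Contradiction. Therefore L is not regular.

0^{p+p!} 1^{p+p!+1}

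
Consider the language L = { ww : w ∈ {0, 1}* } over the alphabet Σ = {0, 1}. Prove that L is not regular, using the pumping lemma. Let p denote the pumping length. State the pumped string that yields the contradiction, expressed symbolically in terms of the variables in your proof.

Toward a contradiction, assume L is regular with pumping length p.
Take w = 0^p 1^p 0^p 1^p = uu where u = 0^p1^p; then w ∈ L and |w| = 4p ≥ p.
The pumping lemma gives a decomposition w = xyz where |xy| ≤ p and |y| ≥ 1.
The first p characters of w are 0's, so xy (and hence y) consists only of 0's. Write y = 0^k, 1 ≤ k ≤ p.
Pump with i = 2: xy^2z = 0^{p+k} 1^p 0^p 1^p, of length 4p+k. Suppose this equals vv. The string starts with 0 and ends with 1, so v does too; thus the boundary between the two copies of v is a 1→0 transition. There is exactly one such transition, at position 2p+k, so |v| = 2p+k and |vv| = 4p+2k ≠ 4p+k since k ≥ 1. So xy^2z ∉ L.
Contradiction. Therefore L is not regular.

0^{p+k} 1^p 0^p 1^p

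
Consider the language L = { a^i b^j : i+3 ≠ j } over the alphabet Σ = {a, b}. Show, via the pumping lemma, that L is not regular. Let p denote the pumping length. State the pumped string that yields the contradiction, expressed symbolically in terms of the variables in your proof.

a^{p+p!} b^{p+p!+3}

Assume L is regular. Let p be the pumping length given by the pumping lemma.
Choose w = a^p b^{p+p!+3}. Since p ≠ (p+p!+3)-3 = p+p!, w ∈ L; and |w| ≥ p.
The pumping lemma gives a decomposition w = xyz where |xy| ≤ p and |y| ≥ 1.
The first p characters of w are a's, so xy (and hence y) consists only of a's. Write y = a^k, 1 ≤ k ≤ p.
Since 1 ≤ k ≤ p, k divides p!; set t = 1 + p!/k. Then xy^t z has p + (p!/k)·k = p + p! copies of a. Now the a-count is p+p! and (b-count)-3 = (p+p!+3)-3 = p+p!, so i+3 ≠ j fails. So xy^t z = a^{p+p!} b^{p+p!+3} ∉ L.
Contradiction. Therefore L is not regular.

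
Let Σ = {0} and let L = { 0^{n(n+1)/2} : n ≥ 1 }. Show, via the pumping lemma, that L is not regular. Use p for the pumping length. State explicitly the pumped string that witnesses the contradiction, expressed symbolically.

Assume L is regular; let p be its pumping constant.
Take w = 0^{p(p+1)/2} ∈ L with |w| = p(p+1)/2 ≥ p.
By the pumping lemma, w = xyz with |xy| ≤ p and |y| > 0.
Then y = 0^k for some k with 1 ≤ k ≤ p.
Pump with i = 2: xy^2z = 0^{p(p+1)/2+k}. Since 1 ≤ k ≤ p, p(p+1)/2 < p(p+1)/2+k ≤ p(p+1)/2+p < (p+1)(p+2)/2, so p(p+1)/2+k is strictly between consecutive triangular numbers. So xy^2z ∉ L.
This is a contradiction; hence L is not regular.

0^{p(p+1)/2+k}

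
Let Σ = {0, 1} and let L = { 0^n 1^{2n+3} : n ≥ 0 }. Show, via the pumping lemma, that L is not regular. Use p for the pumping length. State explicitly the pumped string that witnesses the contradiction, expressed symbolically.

Suppose for contradiction that L is regular, and let p be the pumping length.
Choose w = 0^p 1^{2p+3}, which is in L with |w| = 3p+3 ≥ p.
Write w = xyz as guaranteed by the lemma, with |xy| ≤ p and |y| ≥ 1.
Because |xy| ≤ p and w begins with p copies of 0, we have y = 0^k with 1 ≤ k ≤ p.
Pump with i = 2: xy^2z = 0^{p+k} 1^{2p+3}. For this to lie in L we would need 2p+3 = 2(p+k)+3, which forces k = 0. But k ≥ 1, so xy^2z ∉ L.
This contradicts the pumping lemma, so L is not regular.

0^{p+k} 1^{2p+3}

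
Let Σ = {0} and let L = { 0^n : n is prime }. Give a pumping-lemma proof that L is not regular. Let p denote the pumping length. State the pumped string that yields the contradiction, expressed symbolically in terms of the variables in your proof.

0^{q(1+k)}

Assume L is regular; let p be its pumping constant.
Let q be a prime with q ≥ p+2 (infinitely many primes exist), and take w = 0^q ∈ L with |w| = q ≥ p.
Write w = xyz as guaranteed by the lemma, with |xy| ≤ p and |y| > 0.
Then y = 0^k for some k with 1 ≤ k ≤ p.
Since 1 ≤ k ≤ p, |xz| = q-k. Pump with i = q+1: |xy^{q+1}z| = (q-k)+(q+1)k = q+qk = q(1+k), which is composite (both factors ≥ 2). So xy^{q+1}z = 0^{q(1+k)} ∉ L.
This contradicts the pumping lemma, so L is not regular.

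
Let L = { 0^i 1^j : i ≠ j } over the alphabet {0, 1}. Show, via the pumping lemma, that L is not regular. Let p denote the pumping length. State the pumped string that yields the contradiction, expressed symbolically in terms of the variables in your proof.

Suppose for contradiction that L is regular, and let p be the pumping length.
Choose w = 0^p 1^{p+p!}. Since p ≠ p+p!, w ∈ L; and |w| ≥ p.
The pumping lemma gives a decomposition w = xyz where |xy| ≤ p and |y| ≥ 1.
The first p characters of w are 0's, so xy (and hence y) consists only of 0's. Write y = 0^k, 1 ≤ k ≤ p.
Since 1 ≤ k ≤ p, k divides p!; set t = 1 + p!/k. Then xy^t z has p + (p!/k)·k = p + p! copies of 0. Now the 0-count equals the 1-count, so i ≠ j fails. So xy^t z = 0^{p+p!} 1^{p+p!} ∉ L.
Contradiction. Therefore L is not regular.

0^{p+p!} 1^{p+p!}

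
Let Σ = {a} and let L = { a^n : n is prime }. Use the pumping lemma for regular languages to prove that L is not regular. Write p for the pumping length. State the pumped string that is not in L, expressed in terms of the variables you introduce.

Toward a contradiction, assume L is regular with pumping length p.
Let q be a prime with q ≥ p+2 (infinitely many primes exist), and take w = a^q ∈ L with |w| = q ≥ p.
Write w = xyz as guaranteed by the lemma, with |xy| ≤ p and |y| ≥ 1.
Then y = a^k for some k with 1 ≤ k ≤ p.
Since 1 ≤ k ≤ p, |xz| = q-k. Pump with i = q+1: |xy^{q+1}z| = (q-k)+(q+1)k = q+qk = q(1+k), which is composite (both factors ≥ 2). So xy^{q+1}z = a^{q(1+k)} ∉ L.
This is a contradiction; hence L is not regular.

a^{q(1+k)}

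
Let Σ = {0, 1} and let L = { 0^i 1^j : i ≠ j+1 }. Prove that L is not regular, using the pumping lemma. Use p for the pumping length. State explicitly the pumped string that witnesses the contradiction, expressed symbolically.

Assume L is regular; let p be its pumping constant.
Choose w = 0^p 1^{p+p!-1}. Since p ≠ (p+p!-1)+1 = p+p!, w ∈ L; and |w| ≥ p.
Write w = xyz as guaranteed by the lemma, with |xy| ≤ p and |y| ≥ 1.
The first p characters of w are 0's, so xy (and hence y) consists only of 0's. Write y = 0^k, 1 ≤ k ≤ p.
Since 1 ≤ k ≤ p, k divides p!; set t = 1 + p!/k. Then xy^t z has p + (p!/k)·k = p + p! copies of 0. Now the 0-count is p+p! and (1-count)+1 = (p+p!-1)+1 = p+p!, so i ≠ j+1 fails. So xy^t z = 0^{p+p!} 1^{p+p!-1} ∉ L.
This is a contradiction; hence L is not regular.

0^{p+p!} 1^{p+p!-1}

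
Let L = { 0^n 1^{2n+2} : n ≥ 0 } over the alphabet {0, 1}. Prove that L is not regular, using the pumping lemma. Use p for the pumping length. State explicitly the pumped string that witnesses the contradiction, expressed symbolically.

0^{p+k} 1^{2p+2}

Assume L is regular; let p be its pumping constant.
Take w = 0^p 1^{2p+2}. Then w ∈ L and |w| = 3p+2 ≥ p.
The pumping lemma gives a decomposition w = xyz where |xy| ≤ p and y is nonempty.
Since the first p symbols of w are all 0's and |xy| ≤ p, y lies entirely in the leading 0-block: y = 0^k for some k with 1 ≤ k ≤ p.
Pump with i = 2: xy^2z = 0^{p+k} 1^{2p+2}. For this to lie in L we would need 2p+2 = 2(p+k)+2, which forces k = 0. But k ≥ 1, so xy^2z ∉ L.
This is a contradiction; hence L is not regular.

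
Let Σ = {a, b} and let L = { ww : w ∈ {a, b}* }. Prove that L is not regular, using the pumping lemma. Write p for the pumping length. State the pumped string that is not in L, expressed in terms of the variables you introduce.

Assume L is regular; let p be its pumping constant.
Take w = a^p b^p a^p b^p = uu where u = a^pb^p; then w ∈ L and |w| = 4p ≥ p.
The pumping lemma gives a decomposition w = xyz where |xy| ≤ p and |y| ≥ 1.
Since the first p symbols of w are all a's and |xy| ≤ p, y lies entirely in the leading a-block: y = a^k for some k with 1 ≤ k ≤ p.
Pump with i = 2: xy^2z = a^{p+k} b^p a^p b^p, of length 4p+k. Suppose this equals vv. The string starts with a and ends with b, so v does too; thus the boundary between the two copies of v is a b→a transition. There is exactly one such transition, at position 2p+k, so |v| = 2p+k and |vv| = 4p+2k ≠ 4p+k since k ≥ 1. So xy^2z ∉ L.
Contradiction. Therefore L is not regular.

a^{p+k} b^p a^p b^p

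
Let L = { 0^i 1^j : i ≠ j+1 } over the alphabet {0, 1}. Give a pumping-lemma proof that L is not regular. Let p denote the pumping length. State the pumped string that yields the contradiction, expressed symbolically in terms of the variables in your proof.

Suppose for contradiction that L is regular, and let p be the pumping length.
Choose w = 0^p 1^{p+p!-1}. Since p ≠ (p+p!-1)+1 = p+p!, w ∈ L; and |w| ≥ p.
By the pumping lemma, w = xyz with |xy| ≤ p and |y| ≥ 1.
Because |xy| ≤ p and w begins with p copies of 0, we have y = 0^k with 1 ≤ k ≤ p.
Since 1 ≤ k ≤ p, k divides p!; set t = 1 + p!/k. Then xy^t z has p + (p!/k)·k = p + p! copies of 0. Now the 0-count is p+p! and (1-count)+1 = (p+p!-1)+1 = p+p!, so i ≠ j+1 fails. So xy^t z = 0^{p+p!} 1^{p+p!-1} ∉ L.
Contradiction. Therefore L is not regular.

0^{p+p!} 1^{p+p!-1}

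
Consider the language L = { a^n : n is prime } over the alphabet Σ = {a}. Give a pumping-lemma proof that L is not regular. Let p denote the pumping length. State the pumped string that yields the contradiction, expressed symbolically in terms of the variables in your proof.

a^{q(1+k)}

Assume L is regular; let p be its pumping constant.
Let q be a prime with q ≥ p+2 (infinitely many primes exist), and take w = a^q ∈ L with |w| = q ≥ p.
By the pumping lemma, w = xyz with |xy| ≤ p and |y| > 0.
Then y = a^k for some k with 1 ≤ k ≤ p.
Since 1 ≤ k ≤ p, |xz| = q-k. Pump with i = q+1: |xy^{q+1}z| = (q-k)+(q+1)k = q+qk = q(1+k), which is composite (both factors ≥ 2). So xy^{q+1}z = a^{q(1+k)} ∉ L.
Contradiction. Therefore L is not regular.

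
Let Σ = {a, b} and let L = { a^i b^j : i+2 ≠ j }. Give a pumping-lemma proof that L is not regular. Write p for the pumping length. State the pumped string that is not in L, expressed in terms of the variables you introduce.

Suppose for contradiction that L is regular, and let p be the pumping length.
Choose w = a^p b^{p+p!+2}. Since p ≠ (p+p!+2)-2 = p+p!, w ∈ L; and |w| ≥ p.
By the pumping lemma, w = xyz with |xy| ≤ p and |y| > 0.
Because |xy| ≤ p and w begins with p copies of a, we have y = a^k with 1 ≤ k ≤ p.
Since 1 ≤ k ≤ p, k divides p!; set t = 1 + p!/k. Then xy^t z has p + (p!/k)·k = p + p! copies of a. Now the a-count is p+p! and (b-count)-2 = (p+p!+2)-2 = p+p!, so i+2 ≠ j fails. So xy^t z = a^{p+p!} b^{p+p!+2} ∉ L.
This contradicts the pumping lemma, so L is not regular.

a^{p+p!} b^{p+p!+2}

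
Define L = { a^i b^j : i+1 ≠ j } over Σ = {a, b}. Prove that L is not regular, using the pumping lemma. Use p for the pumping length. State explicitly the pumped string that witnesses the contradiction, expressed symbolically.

Assume L is regular. Let p be the pumping length given by the pumping lemma.
Choose w = a^p b^{p+p!+1}. Since p ≠ (p+p!+1)-1 = p+p!, w ∈ L; and |w| ≥ p.
Write w = xyz as guaranteed by the lemma, with |xy| ≤ p and y is nonempty.
The first p characters of w are a's, so xy (and hence y) consists only of a's. Write y = a^k, 1 ≤ k ≤ p.
Since 1 ≤ k ≤ p, k divides p!; set t = 1 + p!/k. Then xy^t z has p + (p!/k)·k = p + p! copies of a. Now the a-count is p+p! and (b-count)-1 = (p+p!+1)-1 = p+p!, so i+1 ≠ j fails. So xy^t z = a^{p+p!} b^{p+p!+1} ∉ L.
This contradicts the pumping lemma, so L is not regular.

a^{p+p!} b^{p+p!+1}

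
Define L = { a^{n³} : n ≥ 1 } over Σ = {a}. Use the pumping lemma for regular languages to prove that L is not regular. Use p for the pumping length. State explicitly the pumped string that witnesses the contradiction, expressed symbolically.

a^{p³+k}

Suppose for contradiction that L is regular, and let p be the pumping length.
Take w = a^{p³} ∈ L with |w| = p³ ≥ p.
By the pumping lemma, w = xyz with |xy| ≤ p and |y| ≥ 1.
Then y = a^k for some k with 1 ≤ k ≤ p.
Pump with i = 2: xy^2z = a^{p³+k}. Since 1 ≤ k ≤ p, p³ < p³+k ≤ p³+p < p³+3p²+3p+1 = (p+1)³, so p³+k is not a perfect cube. So xy^2z ∉ L.
Contradiction. Therefore L is not regular.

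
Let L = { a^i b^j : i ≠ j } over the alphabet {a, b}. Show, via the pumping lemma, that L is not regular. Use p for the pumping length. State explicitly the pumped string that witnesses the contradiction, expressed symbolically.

a^{p+p!} b^{p+p!}

Assume L is regular; let p be its pumping constant.
Choose w = a^p b^{p+p!}. Since p ≠ p+p!, w ∈ L; and |w| ≥ p.
By the pumping lemma, w = xyz with |xy| ≤ p and |y| > 0.
Since the first p symbols of w are all a's and |xy| ≤ p, y lies entirely in the leading a-block: y = a^k for some k with 1 ≤ k ≤ p.
Since 1 ≤ k ≤ p, k divides p!; set t = 1 + p!/k. Then xy^t z has p + (p!/k)·k = p + p! copies of a. Now the a-count equals the b-count, so i ≠ j fails. So xy^t z = a^{p+p!} b^{p+p!} ∉ L.
Contradiction. Therefore L is not regular.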